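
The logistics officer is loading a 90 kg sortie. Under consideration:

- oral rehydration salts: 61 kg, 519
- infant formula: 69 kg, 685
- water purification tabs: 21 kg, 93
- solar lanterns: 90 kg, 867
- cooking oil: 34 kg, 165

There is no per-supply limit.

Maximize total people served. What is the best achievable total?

A density-first pass picks infant formula + water purification tabs — 778 at 90 kg.
The 90 kg tied up in infant formula and water purification tabs is better spent on solar lanterns — total rises to 867 (90 kg).
Nothing else within 90 kg beats 867.

867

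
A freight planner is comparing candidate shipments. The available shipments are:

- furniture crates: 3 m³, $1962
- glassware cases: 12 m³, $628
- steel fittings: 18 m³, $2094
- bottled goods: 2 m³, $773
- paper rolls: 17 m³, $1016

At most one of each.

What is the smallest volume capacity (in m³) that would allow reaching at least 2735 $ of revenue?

5

Need the lightest bundle worth ≥ 2735.
furniture crates + bottled goods: 2735 revenue at 5 m³.
Any bundle with less than 5 m³ falls short of 2735.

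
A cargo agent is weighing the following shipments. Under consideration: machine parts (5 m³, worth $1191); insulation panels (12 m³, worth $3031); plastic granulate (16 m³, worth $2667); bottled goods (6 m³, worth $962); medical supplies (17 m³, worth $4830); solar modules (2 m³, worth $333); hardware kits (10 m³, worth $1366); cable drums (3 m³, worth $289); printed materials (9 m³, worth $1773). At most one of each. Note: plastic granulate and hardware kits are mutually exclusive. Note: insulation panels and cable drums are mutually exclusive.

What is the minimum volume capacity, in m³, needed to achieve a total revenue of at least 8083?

31

Need the lightest bundle worth ≥ 8083.
insulation panels + medical supplies + solar modules reaches 8194 using 31 m³.
Below 31 m³ the best achievable stays under 8083.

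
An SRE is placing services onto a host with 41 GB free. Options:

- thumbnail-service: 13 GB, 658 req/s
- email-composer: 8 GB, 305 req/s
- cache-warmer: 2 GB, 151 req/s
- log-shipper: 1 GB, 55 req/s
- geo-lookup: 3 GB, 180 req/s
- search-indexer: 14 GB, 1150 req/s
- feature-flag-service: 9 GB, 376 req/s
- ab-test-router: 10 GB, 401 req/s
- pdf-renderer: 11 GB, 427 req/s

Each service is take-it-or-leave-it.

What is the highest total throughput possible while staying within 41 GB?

2515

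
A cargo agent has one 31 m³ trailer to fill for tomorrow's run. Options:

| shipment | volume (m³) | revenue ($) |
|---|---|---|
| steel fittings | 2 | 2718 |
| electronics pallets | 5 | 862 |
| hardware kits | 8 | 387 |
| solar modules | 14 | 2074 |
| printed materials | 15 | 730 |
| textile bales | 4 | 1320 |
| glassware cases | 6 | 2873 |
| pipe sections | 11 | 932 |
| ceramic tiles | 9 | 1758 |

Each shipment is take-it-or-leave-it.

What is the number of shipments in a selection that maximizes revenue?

Best achievable revenue is 9847.
One optimal bundle: steel fittings + electronics pallets + solar modules + textile bales + glassware cases (31 m³).
Any selection reaching 9847 contains exactly 5 shipments.

5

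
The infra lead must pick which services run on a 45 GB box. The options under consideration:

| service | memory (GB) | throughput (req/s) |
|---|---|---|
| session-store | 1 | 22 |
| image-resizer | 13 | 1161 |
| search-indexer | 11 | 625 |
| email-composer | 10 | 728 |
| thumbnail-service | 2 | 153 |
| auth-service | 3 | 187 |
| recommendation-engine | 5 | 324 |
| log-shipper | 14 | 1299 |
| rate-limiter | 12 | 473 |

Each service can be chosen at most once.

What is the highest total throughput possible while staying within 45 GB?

3699

Density check — log-shipper 92.79, image-resizer 89.31, thumbnail-service 76.50, email-composer 72.80 are the best per GB.
Taking the top-ratio services first gives session-store + image-resizer + email-composer + thumbnail-service + recommendation-engine + log-shipper for 3687 (45 GB).
Dropping session-store and thumbnail-service frees 3 GB; slotting in auth-service (3 GB) lifts the total to 3699 at 45 GB.
That's the maximum — no swap from here does better than 3699.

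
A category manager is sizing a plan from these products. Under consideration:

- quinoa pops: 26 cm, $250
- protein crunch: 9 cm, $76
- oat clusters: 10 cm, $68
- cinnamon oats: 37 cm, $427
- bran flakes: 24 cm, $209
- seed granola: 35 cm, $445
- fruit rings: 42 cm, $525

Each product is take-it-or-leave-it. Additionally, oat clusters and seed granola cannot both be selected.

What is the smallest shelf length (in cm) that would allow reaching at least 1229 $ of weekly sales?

110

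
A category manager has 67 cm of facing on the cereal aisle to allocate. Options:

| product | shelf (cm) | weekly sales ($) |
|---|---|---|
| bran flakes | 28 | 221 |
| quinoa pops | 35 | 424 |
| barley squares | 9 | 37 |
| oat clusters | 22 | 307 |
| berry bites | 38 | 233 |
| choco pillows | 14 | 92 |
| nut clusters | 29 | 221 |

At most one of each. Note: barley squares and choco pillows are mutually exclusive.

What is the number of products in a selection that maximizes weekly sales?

3

The maximum weekly sales within 67 cm is 768.
One optimal bundle: quinoa pops + barley squares + oat clusters (66 cm).
Any selection reaching 768 contains exactly 3 products.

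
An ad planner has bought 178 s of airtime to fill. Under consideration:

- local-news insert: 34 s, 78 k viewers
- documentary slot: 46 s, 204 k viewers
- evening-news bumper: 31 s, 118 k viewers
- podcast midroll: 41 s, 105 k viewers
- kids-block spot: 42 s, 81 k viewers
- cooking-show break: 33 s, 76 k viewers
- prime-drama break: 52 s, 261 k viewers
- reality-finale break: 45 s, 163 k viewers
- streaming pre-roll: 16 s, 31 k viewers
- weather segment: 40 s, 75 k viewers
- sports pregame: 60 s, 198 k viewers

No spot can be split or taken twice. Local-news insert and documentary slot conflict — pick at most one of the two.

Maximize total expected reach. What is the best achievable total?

746

Documentary slot + evening-news bumper + prime-drama break + reality-finale break uses 174 of the 178 s and totals 746.
The spare 4 s is too small for any remaining spot, and no feasible exchange beats 746.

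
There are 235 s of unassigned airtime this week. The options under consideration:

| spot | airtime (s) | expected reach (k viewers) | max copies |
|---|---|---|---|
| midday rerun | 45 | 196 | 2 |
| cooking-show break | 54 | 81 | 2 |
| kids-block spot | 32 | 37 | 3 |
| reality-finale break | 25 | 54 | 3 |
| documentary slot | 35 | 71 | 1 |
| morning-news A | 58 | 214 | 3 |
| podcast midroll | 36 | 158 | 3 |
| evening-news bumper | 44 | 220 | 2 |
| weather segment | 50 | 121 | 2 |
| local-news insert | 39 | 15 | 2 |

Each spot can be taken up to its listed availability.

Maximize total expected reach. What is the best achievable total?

1008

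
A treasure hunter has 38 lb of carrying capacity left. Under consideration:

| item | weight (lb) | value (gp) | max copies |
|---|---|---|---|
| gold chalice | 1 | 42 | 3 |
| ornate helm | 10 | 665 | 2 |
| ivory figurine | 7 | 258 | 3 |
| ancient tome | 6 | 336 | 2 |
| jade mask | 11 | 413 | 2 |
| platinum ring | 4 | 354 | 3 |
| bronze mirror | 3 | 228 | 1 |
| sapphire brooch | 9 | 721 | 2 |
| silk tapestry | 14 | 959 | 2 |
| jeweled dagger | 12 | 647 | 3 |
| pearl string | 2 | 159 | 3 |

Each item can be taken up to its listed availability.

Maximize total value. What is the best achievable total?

A density-first pass picks 2×gold chalice + 3×platinum ring + 2×sapphire brooch + 3×pearl string — 3065 at 38 lb.
Dropping gold chalice and pearl string frees 3 lb; slotting in bronze mirror (3 lb) lifts the total to 3092 at 38 lb.
No other feasible combination exceeds 3092.

3092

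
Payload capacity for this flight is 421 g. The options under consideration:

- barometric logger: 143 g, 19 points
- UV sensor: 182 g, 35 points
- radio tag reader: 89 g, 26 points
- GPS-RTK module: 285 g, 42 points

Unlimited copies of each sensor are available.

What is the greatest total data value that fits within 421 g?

Ranking by ratio (data value/g): radio tag reader 0.29, UV sensor 0.19, GPS-RTK module 0.15.
The ratio ordering already packs tightly: 4×radio tag reader, 356 g, 104.

104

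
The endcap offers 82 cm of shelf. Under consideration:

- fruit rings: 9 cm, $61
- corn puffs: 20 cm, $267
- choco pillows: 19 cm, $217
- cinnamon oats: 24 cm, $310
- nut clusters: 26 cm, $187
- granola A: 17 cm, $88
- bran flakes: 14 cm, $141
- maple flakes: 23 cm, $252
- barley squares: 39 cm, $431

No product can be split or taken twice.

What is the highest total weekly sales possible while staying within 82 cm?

970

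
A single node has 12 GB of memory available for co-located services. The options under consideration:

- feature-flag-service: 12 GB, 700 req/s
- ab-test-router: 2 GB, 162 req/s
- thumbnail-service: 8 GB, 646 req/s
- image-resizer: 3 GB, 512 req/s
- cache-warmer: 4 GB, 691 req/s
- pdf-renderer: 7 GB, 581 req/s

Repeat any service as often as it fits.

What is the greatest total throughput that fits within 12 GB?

By throughput per GB: cache-warmer 172.75, image-resizer 170.67, pdf-renderer 83.00, ab-test-router 81.00 lead.
The ratio ordering already packs tightly: 3×cache-warmer, 12 GB, 2073.

2073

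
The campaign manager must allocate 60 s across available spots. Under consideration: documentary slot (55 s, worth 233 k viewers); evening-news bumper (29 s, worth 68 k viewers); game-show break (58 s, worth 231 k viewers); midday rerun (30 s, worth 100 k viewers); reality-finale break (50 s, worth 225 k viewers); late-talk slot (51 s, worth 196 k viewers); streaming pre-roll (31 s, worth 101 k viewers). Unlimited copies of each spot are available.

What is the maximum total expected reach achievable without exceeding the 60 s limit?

233

Taking the top-ratio spots first gives reality-finale break for 225 (50 s).
The 50 s tied up in reality-finale break is better spent on documentary slot — total rises to 233 (55 s).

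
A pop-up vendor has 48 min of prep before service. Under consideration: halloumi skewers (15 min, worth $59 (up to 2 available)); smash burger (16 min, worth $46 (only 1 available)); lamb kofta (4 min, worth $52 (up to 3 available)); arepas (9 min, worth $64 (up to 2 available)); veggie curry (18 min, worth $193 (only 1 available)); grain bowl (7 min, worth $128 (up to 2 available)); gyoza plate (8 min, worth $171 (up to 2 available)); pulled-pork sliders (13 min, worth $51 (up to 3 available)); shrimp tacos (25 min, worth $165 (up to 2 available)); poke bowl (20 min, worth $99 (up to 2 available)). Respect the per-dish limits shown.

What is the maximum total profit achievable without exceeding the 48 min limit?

791

By profit per min: gyoza plate 21.38, grain bowl 18.29, lamb kofta 13.00, veggie curry 10.72 lead.
A density-first pass picks 3×lamb kofta + 2×grain bowl + 2×gyoza plate — 754 at 42 min.
The 12 min tied up in 3×lamb kofta is better spent on veggie curry — total rises to 791 (48 min).
No other feasible combination exceeds 791.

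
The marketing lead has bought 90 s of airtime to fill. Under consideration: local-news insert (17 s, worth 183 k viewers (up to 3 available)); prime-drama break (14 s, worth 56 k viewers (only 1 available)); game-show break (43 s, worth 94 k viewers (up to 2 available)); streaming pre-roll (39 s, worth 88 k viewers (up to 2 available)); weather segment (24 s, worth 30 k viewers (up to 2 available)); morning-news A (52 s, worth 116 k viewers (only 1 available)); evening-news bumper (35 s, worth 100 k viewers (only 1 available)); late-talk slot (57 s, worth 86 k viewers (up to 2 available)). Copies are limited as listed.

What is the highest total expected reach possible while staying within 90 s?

649

Density check — local-news insert 10.76, prime-drama break 4.00, evening-news bumper 2.86 are the best per s.
Taking the top-ratio spots first gives 3×local-news insert + prime-drama break + weather segment for 635 (89 s).
Replace prime-drama break and weather segment with evening-news bumper: the trade gains 14 net, giving 649 at 86 s.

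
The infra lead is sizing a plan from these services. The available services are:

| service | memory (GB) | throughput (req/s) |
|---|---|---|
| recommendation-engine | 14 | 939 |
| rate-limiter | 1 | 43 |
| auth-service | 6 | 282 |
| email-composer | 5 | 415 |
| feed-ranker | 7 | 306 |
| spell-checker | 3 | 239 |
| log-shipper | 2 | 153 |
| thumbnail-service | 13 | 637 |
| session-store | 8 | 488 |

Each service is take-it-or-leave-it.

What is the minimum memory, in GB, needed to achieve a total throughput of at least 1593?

22

Need the lightest bundle worth ≥ 1593.
Taking recommendation-engine + email-composer + spell-checker gives 1593 (≥ 1593) for 22 GB.
No combination under 22 GB hits 1593.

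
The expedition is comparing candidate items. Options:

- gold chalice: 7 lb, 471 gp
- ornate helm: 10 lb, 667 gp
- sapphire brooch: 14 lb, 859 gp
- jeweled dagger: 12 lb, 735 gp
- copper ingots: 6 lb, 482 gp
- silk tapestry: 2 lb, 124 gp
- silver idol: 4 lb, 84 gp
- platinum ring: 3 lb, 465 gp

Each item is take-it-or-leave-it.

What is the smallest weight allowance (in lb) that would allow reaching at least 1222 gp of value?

15

Need the lightest bundle worth ≥ 1222.
Taking ornate helm + silk tapestry + platinum ring gives 1256 (≥ 1222) for 15 lb.
Below 15 lb the best achievable stays under 1222.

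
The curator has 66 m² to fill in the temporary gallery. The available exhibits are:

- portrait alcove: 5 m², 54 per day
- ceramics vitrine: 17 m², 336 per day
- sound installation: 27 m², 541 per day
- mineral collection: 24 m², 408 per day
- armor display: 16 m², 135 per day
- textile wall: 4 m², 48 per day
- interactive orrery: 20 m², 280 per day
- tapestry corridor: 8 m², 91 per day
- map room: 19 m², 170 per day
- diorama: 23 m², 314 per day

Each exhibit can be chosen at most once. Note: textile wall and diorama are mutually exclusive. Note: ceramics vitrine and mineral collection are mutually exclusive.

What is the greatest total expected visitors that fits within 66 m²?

Best packing: ceramics vitrine + sound installation + interactive orrery — 64 m², 1157 total.
The spare 2 m² is too small for any remaining exhibit, and no feasible exchange beats 1157.

1157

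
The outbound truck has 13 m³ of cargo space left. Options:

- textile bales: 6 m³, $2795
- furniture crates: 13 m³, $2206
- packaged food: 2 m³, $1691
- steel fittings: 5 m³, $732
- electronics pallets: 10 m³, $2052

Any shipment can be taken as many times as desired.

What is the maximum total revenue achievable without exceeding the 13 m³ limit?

10146

6×packaged food uses 12 of the 13 m³ and totals 10146.
That's the maximum — no swap from here does better than 10146.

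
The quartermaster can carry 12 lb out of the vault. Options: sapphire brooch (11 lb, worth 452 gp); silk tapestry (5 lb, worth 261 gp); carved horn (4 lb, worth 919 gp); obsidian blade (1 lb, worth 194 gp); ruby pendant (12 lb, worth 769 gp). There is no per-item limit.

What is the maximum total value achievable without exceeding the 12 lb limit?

Ranking by ratio (value/lb): carved horn 229.75, obsidian blade 194.00, ruby pendant 64.08, silk tapestry 52.20.
3×carved horn uses 12 of the 12 lb and totals 2757.

2757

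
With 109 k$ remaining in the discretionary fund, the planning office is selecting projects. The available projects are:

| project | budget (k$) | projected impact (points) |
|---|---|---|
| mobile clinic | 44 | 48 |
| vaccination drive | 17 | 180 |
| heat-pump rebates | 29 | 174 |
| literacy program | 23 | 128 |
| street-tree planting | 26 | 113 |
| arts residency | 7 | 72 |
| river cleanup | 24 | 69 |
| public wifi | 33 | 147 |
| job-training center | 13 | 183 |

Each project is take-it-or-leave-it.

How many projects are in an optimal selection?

Optimal total is 778.
One optimal bundle: vaccination drive + heat-pump rebates + literacy program + street-tree planting + job-training center (108 k$).
Every optimal selection uses 5 projects.

5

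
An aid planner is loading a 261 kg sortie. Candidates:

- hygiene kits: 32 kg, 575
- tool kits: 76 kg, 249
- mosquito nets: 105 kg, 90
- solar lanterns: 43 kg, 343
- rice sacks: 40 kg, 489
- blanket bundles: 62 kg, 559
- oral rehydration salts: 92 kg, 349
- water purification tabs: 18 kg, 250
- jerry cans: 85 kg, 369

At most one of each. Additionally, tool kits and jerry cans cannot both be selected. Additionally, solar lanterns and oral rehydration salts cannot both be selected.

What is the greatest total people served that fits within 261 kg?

2242

Ranking by ratio (people served/kg): hygiene kits 17.97, water purification tabs 13.89, rice sacks 12.22, blanket bundles 9.02.
The ratio heuristic lands on hygiene kits + solar lanterns + rice sacks + blanket bundles + water purification tabs (2216) but leaves 66 kg idle.
Replace solar lanterns with jerry cans: the trade gains 26 net, giving 2242 at 237 kg.
Runner-up hygiene kits + rice sacks + blanket bundles + oral rehydration salts + water purification tabs tops out at 2222.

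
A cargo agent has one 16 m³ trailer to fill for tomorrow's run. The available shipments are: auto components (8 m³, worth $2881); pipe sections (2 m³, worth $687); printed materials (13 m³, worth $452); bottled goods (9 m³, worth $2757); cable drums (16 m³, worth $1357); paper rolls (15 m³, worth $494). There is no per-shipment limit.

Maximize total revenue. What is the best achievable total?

5762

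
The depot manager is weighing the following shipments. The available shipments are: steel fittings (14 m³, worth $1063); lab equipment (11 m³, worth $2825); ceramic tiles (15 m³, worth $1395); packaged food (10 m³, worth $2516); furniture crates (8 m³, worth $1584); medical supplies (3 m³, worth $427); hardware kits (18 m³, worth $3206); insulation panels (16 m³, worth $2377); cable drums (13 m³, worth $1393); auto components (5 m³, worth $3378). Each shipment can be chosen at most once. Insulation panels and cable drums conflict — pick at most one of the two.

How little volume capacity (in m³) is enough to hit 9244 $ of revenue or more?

Look for the lowest-volume combination reaching 9244.
lab equipment + packaged food + furniture crates + auto components: 10303 revenue at 34 m³.
No combination under 34 m³ hits 9244.

34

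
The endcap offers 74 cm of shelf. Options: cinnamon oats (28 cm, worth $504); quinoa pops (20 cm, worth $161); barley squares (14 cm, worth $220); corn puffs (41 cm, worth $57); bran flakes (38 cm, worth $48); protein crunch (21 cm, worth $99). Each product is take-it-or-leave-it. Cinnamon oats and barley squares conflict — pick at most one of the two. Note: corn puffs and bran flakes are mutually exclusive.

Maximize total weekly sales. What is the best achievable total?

Cinnamon oats + quinoa pops + protein crunch uses 69 of the 74 cm and totals 764.
An exhaustive check of the 64 subsets confirms 764.

764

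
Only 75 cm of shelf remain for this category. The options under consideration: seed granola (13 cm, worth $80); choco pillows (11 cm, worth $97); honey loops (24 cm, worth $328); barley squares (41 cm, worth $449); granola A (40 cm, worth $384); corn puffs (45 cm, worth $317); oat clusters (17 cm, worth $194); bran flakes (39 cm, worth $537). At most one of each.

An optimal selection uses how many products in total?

3

The maximum weekly sales within 75 cm is 962.
One optimal bundle: choco pillows + honey loops + bran flakes (74 cm).
Every optimal selection uses 3 products.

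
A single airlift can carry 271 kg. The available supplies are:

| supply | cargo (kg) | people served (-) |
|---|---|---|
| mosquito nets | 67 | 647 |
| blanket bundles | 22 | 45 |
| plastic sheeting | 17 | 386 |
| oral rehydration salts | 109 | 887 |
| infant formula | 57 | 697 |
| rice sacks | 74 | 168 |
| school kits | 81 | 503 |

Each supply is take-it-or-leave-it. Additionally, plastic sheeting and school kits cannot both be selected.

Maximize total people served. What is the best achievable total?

By people served per kg: plastic sheeting 22.71, infant formula 12.23, mosquito nets 9.66 lead.
Mosquito nets + plastic sheeting + oral rehydration salts + infant formula uses 250 of the 271 kg and totals 2617.
The spare 21 kg is too small for any remaining supply, and no feasible exchange beats 2617.

2617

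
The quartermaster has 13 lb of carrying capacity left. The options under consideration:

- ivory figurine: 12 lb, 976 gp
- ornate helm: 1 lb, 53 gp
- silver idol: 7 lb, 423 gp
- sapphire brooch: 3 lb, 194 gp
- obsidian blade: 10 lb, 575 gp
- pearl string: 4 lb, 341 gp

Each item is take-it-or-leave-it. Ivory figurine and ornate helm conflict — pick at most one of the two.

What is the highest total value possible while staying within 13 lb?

976

A density-first pass picks ornate helm + sapphire brooch + pearl string — 588 at 8 lb.
The 8 lb tied up in ornate helm and sapphire brooch and pearl string is better spent on ivory figurine — total rises to 976 (12 lb).
Nothing else feasible within 13 lb beats 976.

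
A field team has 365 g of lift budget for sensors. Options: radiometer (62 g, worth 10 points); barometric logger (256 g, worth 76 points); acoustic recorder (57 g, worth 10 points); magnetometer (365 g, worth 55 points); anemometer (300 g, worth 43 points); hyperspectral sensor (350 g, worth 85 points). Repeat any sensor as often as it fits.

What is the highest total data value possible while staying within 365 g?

86

Taking radiometer + barometric logger: 318 g used, 86 in data value.
That's the maximum — no swap from here does better than 86.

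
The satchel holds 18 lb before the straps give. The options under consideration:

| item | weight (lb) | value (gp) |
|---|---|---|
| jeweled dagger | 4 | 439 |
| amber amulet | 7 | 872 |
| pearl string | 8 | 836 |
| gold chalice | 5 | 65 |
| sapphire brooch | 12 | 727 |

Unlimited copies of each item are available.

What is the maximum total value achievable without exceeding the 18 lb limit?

The ratio ordering already packs tightly: jeweled dagger + 2×amber amulet, 18 lb, 2183.
No other feasible combination exceeds 2183.

2183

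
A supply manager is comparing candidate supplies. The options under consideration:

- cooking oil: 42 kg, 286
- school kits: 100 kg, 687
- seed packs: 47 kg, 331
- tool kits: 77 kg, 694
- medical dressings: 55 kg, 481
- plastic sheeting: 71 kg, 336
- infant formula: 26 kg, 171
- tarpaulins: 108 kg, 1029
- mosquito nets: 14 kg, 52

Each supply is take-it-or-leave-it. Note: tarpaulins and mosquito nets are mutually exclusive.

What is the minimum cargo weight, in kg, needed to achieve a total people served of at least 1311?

150

Minimise kg subject to total people served ≥ 1311.
cooking oil + tarpaulins reaches 1315 using 150 kg.
No combination under 150 kg hits 1311.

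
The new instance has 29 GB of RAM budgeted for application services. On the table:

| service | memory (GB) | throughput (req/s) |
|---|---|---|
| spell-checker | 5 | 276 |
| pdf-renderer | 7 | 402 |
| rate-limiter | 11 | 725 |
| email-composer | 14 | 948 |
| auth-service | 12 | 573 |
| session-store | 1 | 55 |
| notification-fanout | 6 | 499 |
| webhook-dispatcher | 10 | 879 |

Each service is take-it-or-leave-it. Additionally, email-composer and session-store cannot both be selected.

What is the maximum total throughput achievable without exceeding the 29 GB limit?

Ranking by ratio (throughput/GB): webhook-dispatcher 87.90, notification-fanout 83.17, email-composer 67.71.
The ratio ordering already packs tightly: rate-limiter + session-store + notification-fanout + webhook-dispatcher, 28 GB, 2158.
Next best is spell-checker + pdf-renderer + session-store + notification-fanout + webhook-dispatcher at 2111 (29 GB) — short by 47.

2158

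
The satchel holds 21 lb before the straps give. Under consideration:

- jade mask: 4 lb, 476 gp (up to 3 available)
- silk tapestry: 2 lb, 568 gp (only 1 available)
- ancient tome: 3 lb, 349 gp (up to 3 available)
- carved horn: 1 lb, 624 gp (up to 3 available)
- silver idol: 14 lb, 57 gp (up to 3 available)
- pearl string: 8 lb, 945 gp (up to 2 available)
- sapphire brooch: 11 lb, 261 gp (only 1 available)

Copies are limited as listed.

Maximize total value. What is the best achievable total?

Filling by ratio: 3×jade mask + silk tapestry + ancient tome + 3×carved horn for 4217, with 1 lb left unused.
The 7 lb tied up in jade mask and ancient tome is better spent on pearl string — total rises to 4337 (21 lb).
No other feasible combination exceeds 4337.

4337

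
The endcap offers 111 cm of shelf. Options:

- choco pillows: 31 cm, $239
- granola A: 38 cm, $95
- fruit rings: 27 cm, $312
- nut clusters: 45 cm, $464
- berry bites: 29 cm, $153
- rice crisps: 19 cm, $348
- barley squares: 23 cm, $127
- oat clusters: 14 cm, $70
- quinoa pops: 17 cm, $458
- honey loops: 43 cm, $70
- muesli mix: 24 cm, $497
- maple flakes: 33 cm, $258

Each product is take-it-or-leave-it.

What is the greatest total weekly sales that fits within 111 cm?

1767

Greedy by ratio would take fruit rings + rice crisps + barley squares + quinoa pops + muesli mix: 110 cm used, total 1742.
Replace fruit rings and barley squares with nut clusters: the trade gains 25 net, giving 1767 at 105 cm.
Runner-up fruit rings + rice crisps + barley squares + quinoa pops + muesli mix tops out at 1742.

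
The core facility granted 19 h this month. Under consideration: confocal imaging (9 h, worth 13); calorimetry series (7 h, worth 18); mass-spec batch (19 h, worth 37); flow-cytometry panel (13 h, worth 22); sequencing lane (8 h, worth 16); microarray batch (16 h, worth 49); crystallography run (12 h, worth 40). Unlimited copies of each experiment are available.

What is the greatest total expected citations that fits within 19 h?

58

Calorimetry series + crystallography run uses 19 of the 19 h and totals 58.
Every other selection either busts 19 h or fails to beat 58.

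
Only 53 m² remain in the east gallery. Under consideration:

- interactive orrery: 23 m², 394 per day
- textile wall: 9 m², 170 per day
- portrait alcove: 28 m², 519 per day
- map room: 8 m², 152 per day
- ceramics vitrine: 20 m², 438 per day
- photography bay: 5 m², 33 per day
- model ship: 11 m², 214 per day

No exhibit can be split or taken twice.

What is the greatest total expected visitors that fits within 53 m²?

1007

Ranking by ratio (expected visitors/m²): ceramics vitrine 21.90, model ship 19.45, map room 19.00, textile wall 18.89.
The ratio ordering already packs tightly: textile wall + map room + ceramics vitrine + photography bay + model ship, 53 m², 1007.
That's the maximum — no swap from here does better than 1007.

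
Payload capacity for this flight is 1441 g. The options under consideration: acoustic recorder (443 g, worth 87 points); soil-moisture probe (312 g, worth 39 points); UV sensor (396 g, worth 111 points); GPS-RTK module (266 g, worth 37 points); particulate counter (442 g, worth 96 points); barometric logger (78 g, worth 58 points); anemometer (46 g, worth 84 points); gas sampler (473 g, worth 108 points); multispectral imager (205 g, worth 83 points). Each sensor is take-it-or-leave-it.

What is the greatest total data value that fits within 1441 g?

469

The ratio heuristic lands on UV sensor + barometric logger + anemometer + gas sampler + multispectral imager (444) but leaves 243 g idle.
The 473 g tied up in gas sampler is better spent on GPS-RTK module + particulate counter — total rises to 469 (1433 g).
Next best is acoustic recorder + UV sensor + GPS-RTK module + barometric logger + anemometer + multispectral imager at 460 (1434 g) — short by 9.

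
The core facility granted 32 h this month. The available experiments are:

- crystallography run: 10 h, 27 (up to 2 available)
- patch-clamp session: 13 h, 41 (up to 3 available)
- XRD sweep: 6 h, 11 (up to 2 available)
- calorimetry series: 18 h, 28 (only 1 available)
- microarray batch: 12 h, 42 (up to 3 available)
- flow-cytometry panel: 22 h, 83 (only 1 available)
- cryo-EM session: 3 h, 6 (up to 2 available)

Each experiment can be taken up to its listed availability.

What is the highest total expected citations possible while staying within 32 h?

110

Taking crystallography run + flow-cytometry panel: 32 h used, 110 in expected citations.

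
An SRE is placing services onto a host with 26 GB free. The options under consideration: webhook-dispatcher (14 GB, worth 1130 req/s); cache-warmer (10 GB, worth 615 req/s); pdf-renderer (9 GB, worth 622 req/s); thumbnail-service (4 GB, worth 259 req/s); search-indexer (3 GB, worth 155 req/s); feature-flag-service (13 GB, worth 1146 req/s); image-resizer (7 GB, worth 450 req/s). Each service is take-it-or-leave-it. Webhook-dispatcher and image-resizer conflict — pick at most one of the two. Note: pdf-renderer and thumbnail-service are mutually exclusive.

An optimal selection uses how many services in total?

Best achievable throughput is 1923.
For example pdf-renderer + search-indexer + feature-flag-service achieves it, using 25 GB.
Any selection reaching 1923 contains exactly 3 services.

3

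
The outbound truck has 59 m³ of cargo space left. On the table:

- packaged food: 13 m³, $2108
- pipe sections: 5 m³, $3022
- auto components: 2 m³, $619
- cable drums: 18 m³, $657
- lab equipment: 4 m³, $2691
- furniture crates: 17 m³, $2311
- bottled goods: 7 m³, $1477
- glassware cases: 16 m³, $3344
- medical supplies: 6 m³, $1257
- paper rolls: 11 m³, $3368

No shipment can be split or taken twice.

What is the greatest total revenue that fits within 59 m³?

16629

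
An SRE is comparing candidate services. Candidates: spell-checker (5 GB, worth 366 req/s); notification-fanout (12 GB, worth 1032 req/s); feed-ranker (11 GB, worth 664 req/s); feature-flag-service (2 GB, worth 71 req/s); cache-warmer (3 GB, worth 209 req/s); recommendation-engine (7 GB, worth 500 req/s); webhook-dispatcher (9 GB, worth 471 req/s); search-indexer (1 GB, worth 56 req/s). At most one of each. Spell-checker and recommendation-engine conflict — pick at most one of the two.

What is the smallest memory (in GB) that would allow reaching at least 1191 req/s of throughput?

15

Minimise GB subject to total throughput ≥ 1191.
notification-fanout + cache-warmer: 1241 throughput at 15 GB.
Any bundle with less than 15 GB falls short of 1191.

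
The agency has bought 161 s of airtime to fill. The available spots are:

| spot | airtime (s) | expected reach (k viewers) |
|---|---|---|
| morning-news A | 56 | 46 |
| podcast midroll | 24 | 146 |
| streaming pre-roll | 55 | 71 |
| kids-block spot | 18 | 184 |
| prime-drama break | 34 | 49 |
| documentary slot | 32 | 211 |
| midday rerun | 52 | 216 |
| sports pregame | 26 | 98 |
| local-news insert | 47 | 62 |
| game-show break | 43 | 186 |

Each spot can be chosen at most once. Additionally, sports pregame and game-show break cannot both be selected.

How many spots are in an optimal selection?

5

Best achievable expected reach is 855.
podcast midroll + kids-block spot + documentary slot + midday rerun + sports pregame hits 855 at 152 s.
Every optimal selection uses 5 spots.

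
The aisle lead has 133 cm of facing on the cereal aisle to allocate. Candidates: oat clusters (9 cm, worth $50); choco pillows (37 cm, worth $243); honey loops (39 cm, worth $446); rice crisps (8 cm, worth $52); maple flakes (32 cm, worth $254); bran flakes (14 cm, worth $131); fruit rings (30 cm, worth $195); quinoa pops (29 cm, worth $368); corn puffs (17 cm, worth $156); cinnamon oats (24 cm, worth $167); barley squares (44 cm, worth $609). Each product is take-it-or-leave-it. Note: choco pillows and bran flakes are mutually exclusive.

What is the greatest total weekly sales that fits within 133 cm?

1579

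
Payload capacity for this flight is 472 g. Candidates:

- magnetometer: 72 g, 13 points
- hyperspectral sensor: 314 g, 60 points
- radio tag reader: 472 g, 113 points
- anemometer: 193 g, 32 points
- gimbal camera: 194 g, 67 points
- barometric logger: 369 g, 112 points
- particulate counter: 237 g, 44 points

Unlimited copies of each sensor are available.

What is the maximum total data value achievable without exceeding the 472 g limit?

147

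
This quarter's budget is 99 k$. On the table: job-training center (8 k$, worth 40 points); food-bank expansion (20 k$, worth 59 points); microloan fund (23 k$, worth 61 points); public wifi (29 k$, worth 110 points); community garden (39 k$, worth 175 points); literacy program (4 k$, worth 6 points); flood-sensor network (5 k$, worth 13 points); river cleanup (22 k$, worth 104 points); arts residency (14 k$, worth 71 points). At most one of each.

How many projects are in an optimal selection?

4

The maximum projected impact within 99 k$ is 429.
One optimal bundle: job-training center + public wifi + community garden + river cleanup (98 k$).
All optima have 4 projects.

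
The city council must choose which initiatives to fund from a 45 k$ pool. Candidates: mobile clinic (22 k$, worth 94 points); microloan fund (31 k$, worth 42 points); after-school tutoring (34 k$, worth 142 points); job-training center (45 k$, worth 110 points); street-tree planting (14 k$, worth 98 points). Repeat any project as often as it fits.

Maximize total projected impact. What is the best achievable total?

294

The ratio ordering already packs tightly: 3×street-tree planting, 42 k$, 294.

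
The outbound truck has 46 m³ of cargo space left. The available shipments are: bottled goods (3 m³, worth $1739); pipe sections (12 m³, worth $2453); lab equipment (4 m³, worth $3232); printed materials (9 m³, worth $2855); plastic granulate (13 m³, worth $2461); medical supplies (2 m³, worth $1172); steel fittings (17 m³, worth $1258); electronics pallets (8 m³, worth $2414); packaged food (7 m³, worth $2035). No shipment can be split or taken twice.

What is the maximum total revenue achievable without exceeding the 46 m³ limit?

Greedy by ratio would take bottled goods + pipe sections + lab equipment + printed materials + medical supplies + electronics pallets + packaged food: 45 m³ used, total 15900.
Dropping pipe sections frees 12 m³; slotting in plastic granulate (13 m³) lifts the total to 15908 at 46 m³.
Every other selection either busts 46 m³ or fails to beat 15908.

15908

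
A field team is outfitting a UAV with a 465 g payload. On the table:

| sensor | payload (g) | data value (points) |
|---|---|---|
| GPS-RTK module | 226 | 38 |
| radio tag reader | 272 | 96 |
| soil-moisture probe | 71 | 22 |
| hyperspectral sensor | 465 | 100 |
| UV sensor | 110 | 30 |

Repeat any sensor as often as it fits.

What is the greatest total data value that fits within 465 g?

148

Ranking by ratio (data value/g): radio tag reader 0.35, soil-moisture probe 0.31, UV sensor 0.27, hyperspectral sensor 0.22.
Greedy by ratio would take radio tag reader + 2×soil-moisture probe: 414 g used, total 140.
Replace soil-moisture probe with UV sensor: the trade gains 8 net, giving 148 at 453 g.
No other feasible combination exceeds 148.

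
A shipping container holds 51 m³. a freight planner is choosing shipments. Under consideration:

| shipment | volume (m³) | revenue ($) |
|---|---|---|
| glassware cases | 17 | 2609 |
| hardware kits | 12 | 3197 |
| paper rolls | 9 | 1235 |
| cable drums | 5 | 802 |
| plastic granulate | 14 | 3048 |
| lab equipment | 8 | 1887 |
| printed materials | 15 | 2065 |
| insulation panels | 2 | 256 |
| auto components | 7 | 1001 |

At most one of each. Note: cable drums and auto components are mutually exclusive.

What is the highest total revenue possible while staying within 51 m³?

10741

Taking glassware cases + hardware kits + plastic granulate + lab equipment: 51 m³ used, 10741 in revenue.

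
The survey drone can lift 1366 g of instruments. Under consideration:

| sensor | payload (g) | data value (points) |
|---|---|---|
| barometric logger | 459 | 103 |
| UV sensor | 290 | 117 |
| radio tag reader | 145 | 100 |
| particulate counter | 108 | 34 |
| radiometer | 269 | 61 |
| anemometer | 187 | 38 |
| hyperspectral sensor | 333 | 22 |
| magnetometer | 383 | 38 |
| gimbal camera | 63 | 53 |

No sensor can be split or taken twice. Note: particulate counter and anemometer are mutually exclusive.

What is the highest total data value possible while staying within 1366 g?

Best packing: barometric logger + UV sensor + radio tag reader + particulate counter + radiometer + gimbal camera — 1334 g, 468 total.
Runner-up barometric logger + UV sensor + radio tag reader + radiometer + gimbal camera tops out at 434.

468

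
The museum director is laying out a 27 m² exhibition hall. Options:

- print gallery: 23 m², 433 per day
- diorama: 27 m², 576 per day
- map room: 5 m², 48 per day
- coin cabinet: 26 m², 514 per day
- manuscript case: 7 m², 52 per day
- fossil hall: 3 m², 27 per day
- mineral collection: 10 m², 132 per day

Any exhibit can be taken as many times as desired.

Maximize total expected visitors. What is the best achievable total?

576

Ranking by ratio (expected visitors/m²): diorama 21.33, coin cabinet 19.77, print gallery 18.83, mineral collection 13.20.
Diorama uses 27 of the 27 m² and totals 576.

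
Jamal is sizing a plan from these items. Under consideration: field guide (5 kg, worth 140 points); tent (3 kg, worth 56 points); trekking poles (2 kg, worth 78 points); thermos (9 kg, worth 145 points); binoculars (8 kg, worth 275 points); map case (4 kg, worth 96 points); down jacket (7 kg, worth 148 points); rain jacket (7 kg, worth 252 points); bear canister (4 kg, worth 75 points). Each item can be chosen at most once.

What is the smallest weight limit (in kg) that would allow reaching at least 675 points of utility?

21

Need the lightest bundle worth ≥ 675.
trekking poles + binoculars + map case + rain jacket reaches 701 using 21 kg.
No combination under 21 kg hits 675.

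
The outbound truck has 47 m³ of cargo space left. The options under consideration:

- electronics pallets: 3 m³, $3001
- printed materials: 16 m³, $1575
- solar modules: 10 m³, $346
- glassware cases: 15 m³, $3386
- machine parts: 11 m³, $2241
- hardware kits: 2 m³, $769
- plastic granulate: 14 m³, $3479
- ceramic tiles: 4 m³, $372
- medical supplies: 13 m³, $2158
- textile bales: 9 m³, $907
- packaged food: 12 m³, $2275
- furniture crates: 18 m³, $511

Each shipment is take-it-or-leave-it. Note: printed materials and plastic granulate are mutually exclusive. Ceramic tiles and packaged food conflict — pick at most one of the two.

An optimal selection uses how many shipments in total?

5

Best achievable revenue is 12910.
electronics pallets + glassware cases + hardware kits + plastic granulate + packaged food hits 12910 at 46 m³.
Any selection reaching 12910 contains exactly 5 shipments.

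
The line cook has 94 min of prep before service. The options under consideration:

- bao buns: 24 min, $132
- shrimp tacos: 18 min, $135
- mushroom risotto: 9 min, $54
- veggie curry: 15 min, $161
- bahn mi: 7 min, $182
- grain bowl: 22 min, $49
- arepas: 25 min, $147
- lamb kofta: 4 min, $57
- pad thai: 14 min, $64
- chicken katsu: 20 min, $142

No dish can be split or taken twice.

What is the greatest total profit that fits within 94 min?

824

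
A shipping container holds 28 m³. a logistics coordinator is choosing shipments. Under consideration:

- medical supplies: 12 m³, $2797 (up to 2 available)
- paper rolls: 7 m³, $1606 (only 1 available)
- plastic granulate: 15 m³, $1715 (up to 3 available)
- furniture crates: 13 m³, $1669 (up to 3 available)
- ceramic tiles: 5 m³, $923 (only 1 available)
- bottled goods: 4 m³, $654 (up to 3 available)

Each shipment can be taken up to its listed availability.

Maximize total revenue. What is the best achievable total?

6248

The ratio ordering already packs tightly: 2×medical supplies + bottled goods, 28 m³, 6248.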